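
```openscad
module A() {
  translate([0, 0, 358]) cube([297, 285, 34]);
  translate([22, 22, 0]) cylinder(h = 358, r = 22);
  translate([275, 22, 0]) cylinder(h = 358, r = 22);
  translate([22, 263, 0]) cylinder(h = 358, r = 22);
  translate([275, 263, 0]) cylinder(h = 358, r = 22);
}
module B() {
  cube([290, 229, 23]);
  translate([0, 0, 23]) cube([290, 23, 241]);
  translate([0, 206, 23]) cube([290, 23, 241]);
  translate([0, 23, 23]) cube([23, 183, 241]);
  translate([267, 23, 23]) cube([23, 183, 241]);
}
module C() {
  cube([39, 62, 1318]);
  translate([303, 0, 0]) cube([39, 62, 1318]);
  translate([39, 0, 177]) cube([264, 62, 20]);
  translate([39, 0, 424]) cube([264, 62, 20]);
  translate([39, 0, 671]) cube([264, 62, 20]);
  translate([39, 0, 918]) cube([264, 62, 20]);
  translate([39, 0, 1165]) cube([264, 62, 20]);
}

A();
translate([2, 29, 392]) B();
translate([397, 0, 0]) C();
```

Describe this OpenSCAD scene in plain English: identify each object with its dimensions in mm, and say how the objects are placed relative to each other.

A is a four-legged stool. The seat is a 297×285×34 mm slab whose top surface is at z = 392 mm; four round legs, each 44 mm in diameter, run from the floor (z = 0) to the underside of the seat, each leg's axis is inset half a diameter from the nearest pair of seat edges (so the leg's bounding box is flush with the corner).

B is an open storage box with external size 290×229×264 mm and wall thickness 23 mm (the base is also 23 mm thick). The base covers the whole footprint; the four walls stand on the base, with the y-facing walls full-width and the x-facing walls fitting between their inner faces.

C is a wooden ladder with two side rails of 39×62 mm section and 1318 mm height, set 342 mm apart overall. Between them run 5 rectangular rungs (62 mm deep, 20 mm thick), front faces flush with the rails' −y face. The bottom of the first rung is 177 mm above the floor and each subsequent rung is 247 mm higher than the one below.

The open box is on top of the stool. The ladder is on the floor beside the stool on its +x side.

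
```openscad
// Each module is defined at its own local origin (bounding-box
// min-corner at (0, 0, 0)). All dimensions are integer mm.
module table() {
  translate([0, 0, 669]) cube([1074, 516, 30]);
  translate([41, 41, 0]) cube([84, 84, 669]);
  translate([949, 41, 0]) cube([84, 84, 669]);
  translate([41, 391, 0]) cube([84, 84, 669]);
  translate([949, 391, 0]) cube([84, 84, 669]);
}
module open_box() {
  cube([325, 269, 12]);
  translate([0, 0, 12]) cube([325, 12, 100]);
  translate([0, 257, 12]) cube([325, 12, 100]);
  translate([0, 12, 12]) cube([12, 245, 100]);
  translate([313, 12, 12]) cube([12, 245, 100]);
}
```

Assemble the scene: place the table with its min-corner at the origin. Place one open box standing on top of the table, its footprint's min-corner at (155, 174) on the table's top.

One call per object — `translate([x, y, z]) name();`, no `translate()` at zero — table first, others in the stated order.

table();
translate([155, 174, 699]) open_box();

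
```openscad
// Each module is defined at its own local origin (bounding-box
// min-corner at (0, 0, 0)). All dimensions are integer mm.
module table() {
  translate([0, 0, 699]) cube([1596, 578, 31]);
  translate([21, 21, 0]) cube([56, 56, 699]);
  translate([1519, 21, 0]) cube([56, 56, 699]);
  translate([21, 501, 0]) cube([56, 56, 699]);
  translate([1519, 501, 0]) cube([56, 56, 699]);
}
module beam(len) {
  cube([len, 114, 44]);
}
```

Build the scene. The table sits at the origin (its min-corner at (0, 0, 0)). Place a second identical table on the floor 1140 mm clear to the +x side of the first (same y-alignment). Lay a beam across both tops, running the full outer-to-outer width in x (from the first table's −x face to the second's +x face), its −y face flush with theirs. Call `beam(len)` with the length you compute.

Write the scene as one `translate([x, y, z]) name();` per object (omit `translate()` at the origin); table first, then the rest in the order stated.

table();
translate([2736, 0, 0]) table();
translate([0, 0, 730]) beam(4332);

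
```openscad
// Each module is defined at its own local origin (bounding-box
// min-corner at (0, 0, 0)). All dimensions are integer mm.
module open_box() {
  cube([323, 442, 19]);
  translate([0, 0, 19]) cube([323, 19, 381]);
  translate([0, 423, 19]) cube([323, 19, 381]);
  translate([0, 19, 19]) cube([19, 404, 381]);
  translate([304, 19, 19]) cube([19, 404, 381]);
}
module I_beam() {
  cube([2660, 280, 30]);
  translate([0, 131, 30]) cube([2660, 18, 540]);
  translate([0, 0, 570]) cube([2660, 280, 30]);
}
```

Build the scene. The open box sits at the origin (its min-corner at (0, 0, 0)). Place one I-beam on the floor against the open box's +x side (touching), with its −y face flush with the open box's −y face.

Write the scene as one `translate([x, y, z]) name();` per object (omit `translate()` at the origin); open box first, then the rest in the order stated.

open_box();
translate([323, 0, 0]) I_beam();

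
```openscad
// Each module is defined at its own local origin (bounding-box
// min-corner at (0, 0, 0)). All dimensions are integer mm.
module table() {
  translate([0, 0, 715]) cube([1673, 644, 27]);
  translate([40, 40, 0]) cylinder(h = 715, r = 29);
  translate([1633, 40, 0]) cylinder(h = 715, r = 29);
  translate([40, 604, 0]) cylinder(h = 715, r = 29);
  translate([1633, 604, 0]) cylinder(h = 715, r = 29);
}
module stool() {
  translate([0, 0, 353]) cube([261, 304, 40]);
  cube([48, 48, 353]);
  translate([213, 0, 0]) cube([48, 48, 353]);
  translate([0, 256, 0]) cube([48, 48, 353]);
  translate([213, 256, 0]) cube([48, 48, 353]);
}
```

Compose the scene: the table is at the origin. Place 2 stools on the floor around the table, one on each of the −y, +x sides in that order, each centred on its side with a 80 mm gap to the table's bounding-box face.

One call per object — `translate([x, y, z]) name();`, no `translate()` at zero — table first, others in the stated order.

table();
translate([706, -384, 0]) stool();
translate([1753, 170, 0]) stool();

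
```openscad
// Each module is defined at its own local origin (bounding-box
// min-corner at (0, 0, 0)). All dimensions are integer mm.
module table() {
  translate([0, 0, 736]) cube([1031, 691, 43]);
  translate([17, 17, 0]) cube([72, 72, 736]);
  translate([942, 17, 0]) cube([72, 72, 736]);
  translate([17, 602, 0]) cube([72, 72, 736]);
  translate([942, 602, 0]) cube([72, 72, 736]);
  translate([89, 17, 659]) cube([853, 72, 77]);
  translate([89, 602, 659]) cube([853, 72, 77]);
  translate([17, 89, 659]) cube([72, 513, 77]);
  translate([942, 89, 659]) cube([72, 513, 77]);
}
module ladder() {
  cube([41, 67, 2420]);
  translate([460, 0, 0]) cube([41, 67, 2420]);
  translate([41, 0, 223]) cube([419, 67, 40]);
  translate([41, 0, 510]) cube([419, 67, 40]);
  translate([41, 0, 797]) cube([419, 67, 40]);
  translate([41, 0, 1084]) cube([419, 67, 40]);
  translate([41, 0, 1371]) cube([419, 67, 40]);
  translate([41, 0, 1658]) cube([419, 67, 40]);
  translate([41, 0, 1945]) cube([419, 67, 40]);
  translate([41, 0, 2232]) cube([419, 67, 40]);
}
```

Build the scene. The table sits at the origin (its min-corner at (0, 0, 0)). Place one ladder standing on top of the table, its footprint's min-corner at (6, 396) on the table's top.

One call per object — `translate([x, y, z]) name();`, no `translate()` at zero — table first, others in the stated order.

table();
translate([6, 396, 779]) ladder();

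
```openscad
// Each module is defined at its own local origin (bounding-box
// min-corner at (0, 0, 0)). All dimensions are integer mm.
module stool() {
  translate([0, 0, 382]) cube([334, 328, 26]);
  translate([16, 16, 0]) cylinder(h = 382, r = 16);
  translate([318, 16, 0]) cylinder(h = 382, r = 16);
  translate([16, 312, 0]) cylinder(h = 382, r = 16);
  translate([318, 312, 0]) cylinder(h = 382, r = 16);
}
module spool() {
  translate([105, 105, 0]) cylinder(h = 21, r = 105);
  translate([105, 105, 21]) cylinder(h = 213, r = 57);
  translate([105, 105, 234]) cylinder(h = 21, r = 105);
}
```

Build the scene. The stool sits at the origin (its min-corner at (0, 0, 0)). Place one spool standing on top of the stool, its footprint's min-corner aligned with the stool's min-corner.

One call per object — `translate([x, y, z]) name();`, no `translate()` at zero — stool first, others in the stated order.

stool();
translate([0, 0, 408]) spool();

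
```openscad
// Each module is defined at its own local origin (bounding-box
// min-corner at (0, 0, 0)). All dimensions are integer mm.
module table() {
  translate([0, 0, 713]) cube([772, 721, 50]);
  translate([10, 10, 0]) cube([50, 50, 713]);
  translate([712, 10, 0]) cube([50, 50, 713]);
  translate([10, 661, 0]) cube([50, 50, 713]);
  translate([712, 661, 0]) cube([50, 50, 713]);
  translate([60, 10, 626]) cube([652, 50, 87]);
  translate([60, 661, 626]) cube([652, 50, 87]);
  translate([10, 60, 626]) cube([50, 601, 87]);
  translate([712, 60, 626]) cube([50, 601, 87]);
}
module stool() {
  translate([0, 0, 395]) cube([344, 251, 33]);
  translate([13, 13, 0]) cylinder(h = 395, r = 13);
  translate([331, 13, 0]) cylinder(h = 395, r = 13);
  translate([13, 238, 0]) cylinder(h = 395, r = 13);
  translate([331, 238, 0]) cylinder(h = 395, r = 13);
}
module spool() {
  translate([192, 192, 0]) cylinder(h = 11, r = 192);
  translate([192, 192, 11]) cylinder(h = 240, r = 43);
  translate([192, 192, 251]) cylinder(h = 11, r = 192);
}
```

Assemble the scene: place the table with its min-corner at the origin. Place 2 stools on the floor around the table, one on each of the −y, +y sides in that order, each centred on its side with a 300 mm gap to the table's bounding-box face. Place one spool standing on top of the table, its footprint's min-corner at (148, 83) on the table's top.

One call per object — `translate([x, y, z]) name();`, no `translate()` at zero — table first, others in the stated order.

table();
translate([214, -551, 0]) stool();
translate([214, 1021, 0]) stool();
translate([148, 83, 763]) spool();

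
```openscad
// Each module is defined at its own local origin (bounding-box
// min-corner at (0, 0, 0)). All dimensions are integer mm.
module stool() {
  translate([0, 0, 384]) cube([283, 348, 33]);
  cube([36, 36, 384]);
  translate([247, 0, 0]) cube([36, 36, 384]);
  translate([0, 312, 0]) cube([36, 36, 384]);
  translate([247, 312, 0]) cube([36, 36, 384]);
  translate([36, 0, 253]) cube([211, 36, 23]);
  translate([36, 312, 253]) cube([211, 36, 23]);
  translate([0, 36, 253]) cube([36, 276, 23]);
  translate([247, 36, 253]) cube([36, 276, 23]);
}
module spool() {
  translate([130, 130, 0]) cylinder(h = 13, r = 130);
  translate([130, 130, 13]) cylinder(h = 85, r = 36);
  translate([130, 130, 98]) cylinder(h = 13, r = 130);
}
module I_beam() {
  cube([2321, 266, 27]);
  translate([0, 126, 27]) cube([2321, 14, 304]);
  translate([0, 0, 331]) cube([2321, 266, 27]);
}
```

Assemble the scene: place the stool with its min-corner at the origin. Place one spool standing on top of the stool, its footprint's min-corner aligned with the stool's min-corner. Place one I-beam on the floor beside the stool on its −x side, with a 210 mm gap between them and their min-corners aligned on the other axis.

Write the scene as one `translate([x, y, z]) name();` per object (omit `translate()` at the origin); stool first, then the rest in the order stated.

stool();
translate([0, 0, 417]) spool();
translate([-2531, 0, 0]) I_beam();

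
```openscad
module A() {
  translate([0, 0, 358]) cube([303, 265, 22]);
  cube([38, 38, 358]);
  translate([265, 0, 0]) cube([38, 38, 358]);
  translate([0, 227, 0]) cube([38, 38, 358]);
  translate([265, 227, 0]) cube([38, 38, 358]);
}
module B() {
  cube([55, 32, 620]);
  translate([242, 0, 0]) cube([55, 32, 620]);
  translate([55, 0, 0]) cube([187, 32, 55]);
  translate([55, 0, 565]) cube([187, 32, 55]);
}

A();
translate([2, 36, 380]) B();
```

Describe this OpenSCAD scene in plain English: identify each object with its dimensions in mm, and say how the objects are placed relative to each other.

A is a four-legged stool. The seat is a 303×265×22 mm slab whose top surface is at z = 380 mm; four square legs, each 38×38 mm in cross-section, run from the floor (z = 0) to the underside of the seat, each flush with a corner of the seat.

B is a picture frame with a 187×510 mm rectangular opening (x by z) and a uniform 55 mm border on every side. Frame depth is 32 mm along y. It is built from two vertical stiles running the full outside height and two horizontal rails spanning the gap between the stiles.

The picture frame is on top of the stool.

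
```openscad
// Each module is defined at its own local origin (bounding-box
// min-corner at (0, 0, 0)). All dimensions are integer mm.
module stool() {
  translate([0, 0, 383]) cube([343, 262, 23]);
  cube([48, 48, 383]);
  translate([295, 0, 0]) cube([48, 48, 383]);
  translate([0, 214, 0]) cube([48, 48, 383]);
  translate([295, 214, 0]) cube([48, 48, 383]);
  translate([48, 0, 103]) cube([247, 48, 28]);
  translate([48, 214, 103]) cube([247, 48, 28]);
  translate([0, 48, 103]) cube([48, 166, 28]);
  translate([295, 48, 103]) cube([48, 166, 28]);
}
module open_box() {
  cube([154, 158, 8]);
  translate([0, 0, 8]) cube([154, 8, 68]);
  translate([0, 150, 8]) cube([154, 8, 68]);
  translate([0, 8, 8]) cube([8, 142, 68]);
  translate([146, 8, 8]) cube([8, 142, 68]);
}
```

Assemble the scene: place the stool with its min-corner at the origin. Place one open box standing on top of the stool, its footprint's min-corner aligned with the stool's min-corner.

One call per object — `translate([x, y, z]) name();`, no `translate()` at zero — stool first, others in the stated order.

stool();
translate([0, 0, 406]) open_box();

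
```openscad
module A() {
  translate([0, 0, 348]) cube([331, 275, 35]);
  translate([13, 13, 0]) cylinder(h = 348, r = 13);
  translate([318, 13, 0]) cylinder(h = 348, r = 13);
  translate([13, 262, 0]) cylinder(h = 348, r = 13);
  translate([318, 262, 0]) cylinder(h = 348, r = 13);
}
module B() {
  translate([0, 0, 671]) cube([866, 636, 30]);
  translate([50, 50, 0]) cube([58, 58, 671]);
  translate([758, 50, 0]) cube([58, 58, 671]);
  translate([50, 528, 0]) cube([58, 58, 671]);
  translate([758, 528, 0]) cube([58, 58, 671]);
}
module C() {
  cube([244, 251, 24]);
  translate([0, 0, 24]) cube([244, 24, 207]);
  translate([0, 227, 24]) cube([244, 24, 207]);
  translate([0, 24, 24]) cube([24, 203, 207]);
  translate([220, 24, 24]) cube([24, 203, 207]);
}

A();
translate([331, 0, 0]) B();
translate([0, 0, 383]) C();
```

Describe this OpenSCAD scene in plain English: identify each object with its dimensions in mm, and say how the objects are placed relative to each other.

A is a simple wooden stool: a rectangular seat 331 mm (x) by 275 mm (y), 35 mm thick, top face at z = 383 mm, on four round legs, each 26 mm in diameter. The legs rest on z = 0, each leg's axis is inset half a diameter from the nearest pair of seat edges (so the leg's bounding box is flush with the corner).

B is a table: top 866 mm (x) × 636 mm (y), 30 mm thick, upper face at z = 701 mm, on four 58×58 mm square legs, each inset 50 mm from the nearest pair of top edges, running from z = 0 to the bottom of the top.

C is an open storage box with external size 244×251×231 mm and wall thickness 24 mm (the base is also 24 mm thick). The base covers the whole footprint; the four walls stand on the base, with the y-facing walls full-width and the x-facing walls fitting between their inner faces.

The table is against the stool's +x side, with their −y faces flush. The open box is on top of the stool.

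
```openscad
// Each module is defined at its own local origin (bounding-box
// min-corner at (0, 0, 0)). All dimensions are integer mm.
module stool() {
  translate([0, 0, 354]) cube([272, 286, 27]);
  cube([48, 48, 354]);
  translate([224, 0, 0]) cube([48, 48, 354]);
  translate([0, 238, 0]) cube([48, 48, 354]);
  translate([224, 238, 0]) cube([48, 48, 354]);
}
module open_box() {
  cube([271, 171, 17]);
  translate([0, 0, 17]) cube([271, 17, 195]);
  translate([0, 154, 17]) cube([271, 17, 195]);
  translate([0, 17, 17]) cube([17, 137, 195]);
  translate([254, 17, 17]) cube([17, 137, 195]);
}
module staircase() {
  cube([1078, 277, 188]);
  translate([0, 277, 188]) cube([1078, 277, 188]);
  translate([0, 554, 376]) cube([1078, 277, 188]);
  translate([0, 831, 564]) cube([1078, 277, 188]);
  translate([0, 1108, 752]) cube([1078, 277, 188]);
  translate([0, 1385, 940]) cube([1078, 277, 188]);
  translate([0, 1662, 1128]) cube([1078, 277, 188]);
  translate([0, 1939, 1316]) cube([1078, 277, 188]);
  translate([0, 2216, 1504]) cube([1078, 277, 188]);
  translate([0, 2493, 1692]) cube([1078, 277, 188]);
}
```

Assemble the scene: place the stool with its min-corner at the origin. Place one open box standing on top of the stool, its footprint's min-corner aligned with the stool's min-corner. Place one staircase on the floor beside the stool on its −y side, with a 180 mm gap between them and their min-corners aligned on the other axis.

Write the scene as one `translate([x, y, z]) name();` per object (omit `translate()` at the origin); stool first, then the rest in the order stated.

stool();
translate([0, 0, 381]) open_box();
translate([0, -2950, 0]) staircase();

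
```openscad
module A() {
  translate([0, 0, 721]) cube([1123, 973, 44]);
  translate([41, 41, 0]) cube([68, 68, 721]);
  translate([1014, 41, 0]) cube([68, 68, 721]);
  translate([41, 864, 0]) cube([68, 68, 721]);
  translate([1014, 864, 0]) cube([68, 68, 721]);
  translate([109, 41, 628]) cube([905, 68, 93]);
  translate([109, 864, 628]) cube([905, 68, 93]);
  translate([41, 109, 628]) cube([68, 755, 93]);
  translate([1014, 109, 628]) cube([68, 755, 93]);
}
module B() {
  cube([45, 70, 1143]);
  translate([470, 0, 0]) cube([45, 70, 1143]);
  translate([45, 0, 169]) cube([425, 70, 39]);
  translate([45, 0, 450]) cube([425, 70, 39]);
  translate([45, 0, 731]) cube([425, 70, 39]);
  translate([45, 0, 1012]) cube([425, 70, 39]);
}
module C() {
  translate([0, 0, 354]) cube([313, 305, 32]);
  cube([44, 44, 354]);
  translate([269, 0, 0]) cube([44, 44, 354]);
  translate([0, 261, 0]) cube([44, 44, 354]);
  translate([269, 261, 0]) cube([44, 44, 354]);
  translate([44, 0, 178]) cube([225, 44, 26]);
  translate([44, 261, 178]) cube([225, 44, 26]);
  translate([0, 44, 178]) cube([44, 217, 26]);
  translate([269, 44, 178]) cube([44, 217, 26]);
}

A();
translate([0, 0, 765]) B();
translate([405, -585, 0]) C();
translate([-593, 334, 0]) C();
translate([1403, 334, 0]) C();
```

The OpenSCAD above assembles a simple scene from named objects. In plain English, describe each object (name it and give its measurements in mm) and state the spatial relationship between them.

A is a rectangular dining table. The top is 1123×973×44 mm with its upper surface at z = 765 mm. It stands on four 68×68 mm square legs, each inset 41 mm from the nearest pair of top edges, running from the floor to the underside of the top. Four apron rails, 68 mm thick and 93 mm tall, run between adjacent legs with their top edges flush with the underside of the top and their outer faces flush with the legs' outer faces.

B is a wooden ladder with two side rails of 45×70 mm section and 1143 mm height, set 515 mm apart overall. Between them run 4 rectangular rungs (70 mm deep, 39 mm thick), front faces flush with the rails' −y face. The bottom of the first rung is 169 mm above the floor and each subsequent rung is 281 mm higher than the one below.

C is a simple wooden stool: a rectangular seat 313 mm (x) by 305 mm (y), 32 mm thick, top face at z = 386 mm, on four square legs, each 44×44 mm in cross-section. The legs rest on z = 0, each flush with a corner of the seat. Four stretchers, 44 mm wide and 26 mm tall, connect adjacent legs with their undersides at z = 178 mm, each running between the inner faces of the legs it joins and aligned with the legs' outer faces on the other axis.

The ladder is on top of the table. Three stools sit around the table at the −y, −x, +x sides.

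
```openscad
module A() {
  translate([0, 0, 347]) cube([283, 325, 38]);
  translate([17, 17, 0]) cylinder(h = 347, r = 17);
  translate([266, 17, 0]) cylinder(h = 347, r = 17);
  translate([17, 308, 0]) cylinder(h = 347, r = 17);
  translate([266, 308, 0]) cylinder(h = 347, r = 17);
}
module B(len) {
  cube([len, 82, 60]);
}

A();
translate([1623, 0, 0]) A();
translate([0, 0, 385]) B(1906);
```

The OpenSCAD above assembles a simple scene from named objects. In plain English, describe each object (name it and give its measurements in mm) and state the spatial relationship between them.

A is a four-legged stool. The seat is 283×325 mm, 38 mm thick, top at z = 385 mm. It stands on four round legs, each 34 mm in diameter, from z = 0 to the seat underside, each leg's axis is inset half a diameter from the nearest pair of seat edges (so the leg's bounding box is flush with the corner).

B is a rectangular beam 1906 mm long (x), 82 mm deep (y), 60 mm thick (z).

The beam spans the tops of two stools placed 1340 mm apart, resting at z = 385 mm.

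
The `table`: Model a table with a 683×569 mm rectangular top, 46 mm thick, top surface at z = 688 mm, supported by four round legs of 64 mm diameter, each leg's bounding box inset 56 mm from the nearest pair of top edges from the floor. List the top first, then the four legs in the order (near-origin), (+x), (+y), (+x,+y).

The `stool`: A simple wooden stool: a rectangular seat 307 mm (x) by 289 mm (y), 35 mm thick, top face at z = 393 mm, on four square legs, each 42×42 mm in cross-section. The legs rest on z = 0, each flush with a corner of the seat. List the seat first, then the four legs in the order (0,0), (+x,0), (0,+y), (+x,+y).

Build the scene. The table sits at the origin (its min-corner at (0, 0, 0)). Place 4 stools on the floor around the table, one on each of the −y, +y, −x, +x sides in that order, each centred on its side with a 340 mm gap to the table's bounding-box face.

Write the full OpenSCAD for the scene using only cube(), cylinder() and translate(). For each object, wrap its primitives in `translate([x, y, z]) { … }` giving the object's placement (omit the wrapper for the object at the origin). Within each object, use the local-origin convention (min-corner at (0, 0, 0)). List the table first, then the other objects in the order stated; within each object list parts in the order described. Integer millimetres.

translate([0, 0, 642]) cube([683, 569, 46]);
translate([88, 88, 0]) cylinder(h = 642, r = 32);
translate([595, 88, 0]) cylinder(h = 642, r = 32);
translate([88, 481, 0]) cylinder(h = 642, r = 32);
translate([595, 481, 0]) cylinder(h = 642, r = 32);
translate([188, -629, 0]) {
  translate([0, 0, 358]) cube([307, 289, 35]);
  cube([42, 42, 358]);
  translate([265, 0, 0]) cube([42, 42, 358]);
  translate([0, 247, 0]) cube([42, 42, 358]);
  translate([265, 247, 0]) cube([42, 42, 358]);
}
translate([188, 909, 0]) {
  translate([0, 0, 358]) cube([307, 289, 35]);
  cube([42, 42, 358]);
  translate([265, 0, 0]) cube([42, 42, 358]);
  translate([0, 247, 0]) cube([42, 42, 358]);
  translate([265, 247, 0]) cube([42, 42, 358]);
}
translate([-647, 140, 0]) {
  translate([0, 0, 358]) cube([307, 289, 35]);
  cube([42, 42, 358]);
  translate([265, 0, 0]) cube([42, 42, 358]);
  translate([0, 247, 0]) cube([42, 42, 358]);
  translate([265, 247, 0]) cube([42, 42, 358]);
}
translate([1023, 140, 0]) {
  translate([0, 0, 358]) cube([307, 289, 35]);
  cube([42, 42, 358]);
  translate([265, 0, 0]) cube([42, 42, 358]);
  translate([0, 247, 0]) cube([42, 42, 358]);
  translate([265, 247, 0]) cube([42, 42, 358]);
}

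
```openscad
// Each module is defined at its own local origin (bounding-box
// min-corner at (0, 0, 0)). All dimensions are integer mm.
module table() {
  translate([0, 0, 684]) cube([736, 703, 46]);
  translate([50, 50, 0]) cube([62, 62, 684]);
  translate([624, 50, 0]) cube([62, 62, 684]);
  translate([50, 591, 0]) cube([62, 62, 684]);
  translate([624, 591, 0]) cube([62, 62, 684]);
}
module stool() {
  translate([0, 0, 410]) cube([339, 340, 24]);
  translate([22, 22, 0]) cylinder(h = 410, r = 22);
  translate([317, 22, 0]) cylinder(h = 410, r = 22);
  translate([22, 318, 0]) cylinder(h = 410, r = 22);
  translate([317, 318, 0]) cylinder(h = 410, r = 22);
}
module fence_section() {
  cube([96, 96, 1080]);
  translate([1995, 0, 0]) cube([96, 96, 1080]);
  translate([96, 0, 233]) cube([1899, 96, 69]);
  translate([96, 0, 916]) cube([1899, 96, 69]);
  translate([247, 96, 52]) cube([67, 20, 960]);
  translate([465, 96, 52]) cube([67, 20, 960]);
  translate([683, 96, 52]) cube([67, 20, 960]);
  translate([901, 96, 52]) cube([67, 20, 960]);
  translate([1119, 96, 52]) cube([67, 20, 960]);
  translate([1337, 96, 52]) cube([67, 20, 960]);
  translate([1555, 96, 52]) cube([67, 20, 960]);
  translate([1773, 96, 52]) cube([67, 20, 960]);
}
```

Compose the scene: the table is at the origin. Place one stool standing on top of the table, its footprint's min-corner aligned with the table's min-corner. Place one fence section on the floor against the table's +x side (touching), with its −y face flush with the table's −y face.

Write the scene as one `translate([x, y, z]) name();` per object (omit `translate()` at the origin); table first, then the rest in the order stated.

table();
translate([0, 0, 730]) stool();
translate([736, 0, 0]) fence_section();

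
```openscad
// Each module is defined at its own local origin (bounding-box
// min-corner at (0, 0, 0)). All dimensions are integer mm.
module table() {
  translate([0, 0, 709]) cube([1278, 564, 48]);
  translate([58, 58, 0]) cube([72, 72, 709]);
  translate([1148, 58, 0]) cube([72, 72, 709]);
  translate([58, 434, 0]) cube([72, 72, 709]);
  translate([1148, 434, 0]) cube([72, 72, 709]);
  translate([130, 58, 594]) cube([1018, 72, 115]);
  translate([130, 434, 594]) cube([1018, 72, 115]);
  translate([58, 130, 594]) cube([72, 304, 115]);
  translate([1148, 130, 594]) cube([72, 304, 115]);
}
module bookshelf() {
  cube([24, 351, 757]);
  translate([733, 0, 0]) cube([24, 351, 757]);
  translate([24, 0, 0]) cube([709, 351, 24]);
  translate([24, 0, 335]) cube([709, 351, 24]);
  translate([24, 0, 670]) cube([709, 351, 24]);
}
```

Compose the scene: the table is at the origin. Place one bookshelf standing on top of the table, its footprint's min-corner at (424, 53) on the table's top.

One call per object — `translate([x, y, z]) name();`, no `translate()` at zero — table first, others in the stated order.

table();
translate([424, 53, 757]) bookshelf();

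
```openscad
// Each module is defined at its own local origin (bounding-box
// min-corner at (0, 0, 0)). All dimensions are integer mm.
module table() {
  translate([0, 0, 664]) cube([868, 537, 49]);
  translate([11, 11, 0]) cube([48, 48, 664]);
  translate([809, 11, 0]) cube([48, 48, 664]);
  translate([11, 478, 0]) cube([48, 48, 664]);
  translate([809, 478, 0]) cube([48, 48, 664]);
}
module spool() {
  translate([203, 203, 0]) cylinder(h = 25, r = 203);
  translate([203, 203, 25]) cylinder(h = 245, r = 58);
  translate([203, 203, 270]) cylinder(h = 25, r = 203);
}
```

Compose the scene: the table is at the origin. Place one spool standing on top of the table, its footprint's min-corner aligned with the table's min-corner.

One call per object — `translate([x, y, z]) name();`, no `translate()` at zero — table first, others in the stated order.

table();
translate([0, 0, 713]) spool();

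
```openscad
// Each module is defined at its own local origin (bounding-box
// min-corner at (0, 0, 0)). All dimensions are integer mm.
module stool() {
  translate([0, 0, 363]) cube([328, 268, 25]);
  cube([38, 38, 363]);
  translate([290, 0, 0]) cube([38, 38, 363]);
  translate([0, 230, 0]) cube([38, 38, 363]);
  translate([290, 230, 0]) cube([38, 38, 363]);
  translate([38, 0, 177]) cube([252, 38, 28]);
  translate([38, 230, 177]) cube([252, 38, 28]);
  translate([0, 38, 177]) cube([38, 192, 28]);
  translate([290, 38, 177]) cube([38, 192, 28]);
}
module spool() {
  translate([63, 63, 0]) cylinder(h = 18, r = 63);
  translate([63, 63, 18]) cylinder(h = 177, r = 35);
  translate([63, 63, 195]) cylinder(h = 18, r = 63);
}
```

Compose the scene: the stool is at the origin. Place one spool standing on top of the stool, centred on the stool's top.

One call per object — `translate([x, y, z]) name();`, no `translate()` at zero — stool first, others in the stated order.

stool();
translate([101, 71, 388]) spool();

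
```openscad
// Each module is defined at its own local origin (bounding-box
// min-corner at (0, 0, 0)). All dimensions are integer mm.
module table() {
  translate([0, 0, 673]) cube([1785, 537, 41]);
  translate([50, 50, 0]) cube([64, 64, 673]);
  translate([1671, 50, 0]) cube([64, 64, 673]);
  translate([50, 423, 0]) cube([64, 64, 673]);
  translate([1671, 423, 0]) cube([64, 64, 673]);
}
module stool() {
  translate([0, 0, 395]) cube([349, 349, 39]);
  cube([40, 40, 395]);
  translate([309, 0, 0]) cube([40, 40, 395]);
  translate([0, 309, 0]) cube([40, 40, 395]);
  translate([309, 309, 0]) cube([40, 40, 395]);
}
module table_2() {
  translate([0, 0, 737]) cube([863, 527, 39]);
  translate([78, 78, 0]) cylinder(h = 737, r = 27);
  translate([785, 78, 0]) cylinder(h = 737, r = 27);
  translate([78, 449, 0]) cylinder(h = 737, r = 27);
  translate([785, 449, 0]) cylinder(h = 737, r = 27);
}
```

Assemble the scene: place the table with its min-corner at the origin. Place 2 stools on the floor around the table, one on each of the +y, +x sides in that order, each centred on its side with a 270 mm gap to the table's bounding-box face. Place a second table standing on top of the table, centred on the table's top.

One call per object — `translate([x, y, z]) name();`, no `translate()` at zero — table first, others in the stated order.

table();
translate([718, 807, 0]) stool();
translate([2055, 94, 0]) stool();
translate([461, 5, 714]) table_2();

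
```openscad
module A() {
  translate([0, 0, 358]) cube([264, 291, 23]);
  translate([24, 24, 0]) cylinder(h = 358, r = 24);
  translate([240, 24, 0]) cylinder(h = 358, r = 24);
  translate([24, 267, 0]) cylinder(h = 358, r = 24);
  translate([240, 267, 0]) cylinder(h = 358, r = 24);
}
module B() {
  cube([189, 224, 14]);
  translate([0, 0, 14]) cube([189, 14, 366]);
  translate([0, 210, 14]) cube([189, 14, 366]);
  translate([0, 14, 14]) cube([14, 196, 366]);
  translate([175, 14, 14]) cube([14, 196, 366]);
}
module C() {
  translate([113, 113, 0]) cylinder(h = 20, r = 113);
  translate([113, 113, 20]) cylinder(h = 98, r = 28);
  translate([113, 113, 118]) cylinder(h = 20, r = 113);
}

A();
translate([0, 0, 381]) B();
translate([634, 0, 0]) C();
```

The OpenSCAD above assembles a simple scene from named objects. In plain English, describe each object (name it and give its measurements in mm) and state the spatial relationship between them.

A is a simple wooden stool: a rectangular seat 264 mm (x) by 291 mm (y), 23 mm thick, top face at z = 381 mm, on four round legs, each 48 mm in diameter. The legs rest on z = 0, each leg's axis is inset half a diameter from the nearest pair of seat edges (so the leg's bounding box is flush with the corner).

B is an open-topped rectangular box: outside dimensions 189×224×380 mm, with a uniform wall and base thickness of 14 mm. The base is a full 189×224 slab on the floor; four walls sit on top of the base. The front and back walls (the −y and +y sides) span the full width; the two side walls fit between them.

C is a spool: two coaxial disc flanges of radius 113 mm and thickness 20 mm, joined by a core cylinder of radius 28 mm and height 98 mm. The lower flange rests on z = 0 and the three cylinders share a vertical axis.

The open box is on top of the stool. The spool is on the floor beside the stool on its +x side.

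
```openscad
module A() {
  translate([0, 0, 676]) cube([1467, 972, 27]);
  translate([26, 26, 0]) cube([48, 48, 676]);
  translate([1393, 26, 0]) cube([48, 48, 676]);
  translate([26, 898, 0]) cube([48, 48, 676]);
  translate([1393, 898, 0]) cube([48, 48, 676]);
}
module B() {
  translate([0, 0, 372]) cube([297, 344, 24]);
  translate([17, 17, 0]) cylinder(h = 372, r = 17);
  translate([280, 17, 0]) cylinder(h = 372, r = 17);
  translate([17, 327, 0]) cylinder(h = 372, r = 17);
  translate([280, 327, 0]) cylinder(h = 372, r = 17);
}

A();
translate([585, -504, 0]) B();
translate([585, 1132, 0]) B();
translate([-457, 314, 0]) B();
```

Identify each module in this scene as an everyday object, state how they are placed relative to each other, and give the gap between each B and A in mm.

Each stool's nearest face is 160 mm from the table's bounding box.

A is a table. B is a stool. Three stools sit around the table at the −y, +y, −x sides. The gap between each stool and the table is 160 mm.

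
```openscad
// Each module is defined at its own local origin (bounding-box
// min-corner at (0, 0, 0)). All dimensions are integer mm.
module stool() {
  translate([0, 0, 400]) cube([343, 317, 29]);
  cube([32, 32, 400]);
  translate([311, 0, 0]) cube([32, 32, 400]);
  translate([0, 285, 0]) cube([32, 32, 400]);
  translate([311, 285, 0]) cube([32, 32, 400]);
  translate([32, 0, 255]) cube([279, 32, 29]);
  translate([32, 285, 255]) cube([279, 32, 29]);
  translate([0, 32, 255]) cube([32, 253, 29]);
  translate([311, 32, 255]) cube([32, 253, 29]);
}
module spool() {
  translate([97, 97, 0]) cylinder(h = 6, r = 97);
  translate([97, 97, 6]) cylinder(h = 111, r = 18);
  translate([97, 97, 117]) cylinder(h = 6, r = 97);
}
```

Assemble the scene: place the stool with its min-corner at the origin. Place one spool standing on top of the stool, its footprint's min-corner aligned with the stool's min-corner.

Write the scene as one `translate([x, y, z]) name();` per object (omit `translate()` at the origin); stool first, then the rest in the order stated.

stool();
translate([0, 0, 429]) spool();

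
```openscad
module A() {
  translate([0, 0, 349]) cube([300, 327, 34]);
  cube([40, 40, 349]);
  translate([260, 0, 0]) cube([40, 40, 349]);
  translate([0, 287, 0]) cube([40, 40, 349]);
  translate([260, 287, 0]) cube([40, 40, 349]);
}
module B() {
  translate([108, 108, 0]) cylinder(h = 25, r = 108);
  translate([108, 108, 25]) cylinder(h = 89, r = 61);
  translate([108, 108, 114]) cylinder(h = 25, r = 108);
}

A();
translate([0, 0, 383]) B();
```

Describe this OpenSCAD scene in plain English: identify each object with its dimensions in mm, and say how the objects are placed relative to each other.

A is a simple wooden stool: a rectangular seat 300 mm (x) by 327 mm (y), 34 mm thick, top face at z = 383 mm, on four square legs, each 40×40 mm in cross-section. The legs rest on z = 0, each flush with a corner of the seat.

B is a spool: two coaxial disc flanges of radius 108 mm and thickness 25 mm, joined by a core cylinder of radius 61 mm and height 89 mm. The lower flange rests on z = 0 and the three cylinders share a vertical axis.

The spool is on top of the stool.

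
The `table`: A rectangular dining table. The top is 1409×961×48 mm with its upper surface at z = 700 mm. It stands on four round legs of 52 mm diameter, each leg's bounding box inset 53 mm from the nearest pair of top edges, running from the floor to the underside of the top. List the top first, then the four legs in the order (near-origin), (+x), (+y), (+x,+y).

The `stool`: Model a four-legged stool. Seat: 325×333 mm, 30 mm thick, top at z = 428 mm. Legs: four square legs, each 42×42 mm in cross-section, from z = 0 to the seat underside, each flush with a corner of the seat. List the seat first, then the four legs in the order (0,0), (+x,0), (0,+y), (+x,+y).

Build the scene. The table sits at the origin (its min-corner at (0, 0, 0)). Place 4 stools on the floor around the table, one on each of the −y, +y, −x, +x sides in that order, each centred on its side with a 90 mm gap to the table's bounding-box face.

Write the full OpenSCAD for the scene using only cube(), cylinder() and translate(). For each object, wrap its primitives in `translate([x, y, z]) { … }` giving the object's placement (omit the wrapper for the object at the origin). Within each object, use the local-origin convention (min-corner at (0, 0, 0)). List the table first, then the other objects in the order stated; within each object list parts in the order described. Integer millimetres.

translate([0, 0, 652]) cube([1409, 961, 48]);
translate([79, 79, 0]) cylinder(h = 652, r = 26);
translate([1330, 79, 0]) cylinder(h = 652, r = 26);
translate([79, 882, 0]) cylinder(h = 652, r = 26);
translate([1330, 882, 0]) cylinder(h = 652, r = 26);
translate([542, -423, 0]) {
  translate([0, 0, 398]) cube([325, 333, 30]);
  cube([42, 42, 398]);
  translate([283, 0, 0]) cube([42, 42, 398]);
  translate([0, 291, 0]) cube([42, 42, 398]);
  translate([283, 291, 0]) cube([42, 42, 398]);
}
translate([542, 1051, 0]) {
  translate([0, 0, 398]) cube([325, 333, 30]);
  cube([42, 42, 398]);
  translate([283, 0, 0]) cube([42, 42, 398]);
  translate([0, 291, 0]) cube([42, 42, 398]);
  translate([283, 291, 0]) cube([42, 42, 398]);
}
translate([-415, 314, 0]) {
  translate([0, 0, 398]) cube([325, 333, 30]);
  cube([42, 42, 398]);
  translate([283, 0, 0]) cube([42, 42, 398]);
  translate([0, 291, 0]) cube([42, 42, 398]);
  translate([283, 291, 0]) cube([42, 42, 398]);
}
translate([1499, 314, 0]) {
  translate([0, 0, 398]) cube([325, 333, 30]);
  cube([42, 42, 398]);
  translate([283, 0, 0]) cube([42, 42, 398]);
  translate([0, 291, 0]) cube([42, 42, 398]);
  translate([283, 291, 0]) cube([42, 42, 398]);
}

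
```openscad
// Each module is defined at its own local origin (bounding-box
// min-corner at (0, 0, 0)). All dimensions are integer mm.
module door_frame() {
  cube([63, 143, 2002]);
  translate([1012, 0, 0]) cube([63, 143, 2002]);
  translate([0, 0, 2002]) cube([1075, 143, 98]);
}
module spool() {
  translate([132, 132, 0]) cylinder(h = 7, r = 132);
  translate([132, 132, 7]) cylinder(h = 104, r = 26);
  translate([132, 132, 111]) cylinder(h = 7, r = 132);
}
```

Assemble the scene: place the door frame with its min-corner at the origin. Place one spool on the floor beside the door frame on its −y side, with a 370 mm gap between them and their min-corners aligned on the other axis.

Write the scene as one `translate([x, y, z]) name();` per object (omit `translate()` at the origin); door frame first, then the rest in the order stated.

door_frame();
translate([0, -634, 0]) spool();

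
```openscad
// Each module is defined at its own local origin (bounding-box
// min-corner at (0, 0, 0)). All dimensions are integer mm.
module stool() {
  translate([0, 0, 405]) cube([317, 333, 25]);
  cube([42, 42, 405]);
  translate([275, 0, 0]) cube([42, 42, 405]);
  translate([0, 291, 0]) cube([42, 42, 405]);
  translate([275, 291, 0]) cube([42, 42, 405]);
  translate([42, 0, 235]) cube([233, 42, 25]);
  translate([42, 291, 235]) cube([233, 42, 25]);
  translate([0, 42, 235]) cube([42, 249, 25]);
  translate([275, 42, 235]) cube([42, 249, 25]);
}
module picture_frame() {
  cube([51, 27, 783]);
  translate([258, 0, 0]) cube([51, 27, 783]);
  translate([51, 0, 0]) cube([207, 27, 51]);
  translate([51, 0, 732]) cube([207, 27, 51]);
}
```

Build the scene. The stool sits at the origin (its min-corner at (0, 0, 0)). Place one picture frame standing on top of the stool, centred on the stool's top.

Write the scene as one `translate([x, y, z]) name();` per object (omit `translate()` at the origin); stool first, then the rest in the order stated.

stool();
translate([4, 153, 430]) picture_frame();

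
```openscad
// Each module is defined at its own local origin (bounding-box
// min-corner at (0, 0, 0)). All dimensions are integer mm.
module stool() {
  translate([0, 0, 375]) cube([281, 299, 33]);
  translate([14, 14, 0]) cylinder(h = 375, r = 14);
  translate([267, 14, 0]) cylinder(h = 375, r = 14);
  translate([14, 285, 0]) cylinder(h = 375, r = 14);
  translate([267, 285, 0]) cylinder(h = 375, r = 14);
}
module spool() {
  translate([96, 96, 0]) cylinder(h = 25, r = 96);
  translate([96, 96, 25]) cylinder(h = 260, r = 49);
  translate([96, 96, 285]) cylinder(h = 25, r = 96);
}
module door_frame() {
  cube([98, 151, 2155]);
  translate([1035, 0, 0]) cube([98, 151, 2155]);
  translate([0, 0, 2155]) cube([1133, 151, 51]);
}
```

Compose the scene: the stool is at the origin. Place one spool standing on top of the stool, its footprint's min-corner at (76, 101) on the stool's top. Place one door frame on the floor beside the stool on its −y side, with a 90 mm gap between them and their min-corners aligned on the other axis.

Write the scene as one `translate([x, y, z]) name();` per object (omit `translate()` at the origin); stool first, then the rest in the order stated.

stool();
translate([76, 101, 408]) spool();
translate([0, -241, 0]) door_frame();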